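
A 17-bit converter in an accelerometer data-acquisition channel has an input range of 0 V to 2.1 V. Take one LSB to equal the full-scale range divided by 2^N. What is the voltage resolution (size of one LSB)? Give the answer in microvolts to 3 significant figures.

16.0 µV

Range is 2.1 V.
Number of codes = 2^17 = 131072.
One LSB is 2.1 V / 131072 = 16.0 µV.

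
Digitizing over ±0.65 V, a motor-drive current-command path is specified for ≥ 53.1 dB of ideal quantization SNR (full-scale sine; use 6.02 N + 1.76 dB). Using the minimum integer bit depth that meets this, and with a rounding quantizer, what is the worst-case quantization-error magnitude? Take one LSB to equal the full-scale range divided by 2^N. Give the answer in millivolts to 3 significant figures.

1.27 mV

The full-scale span is 0.65 − (-0.65) = 1.3 V.
6.02 N + 1.76 ≥ 53.1 gives N ≥ 8.528, so the minimum integer is 9.
LSB = 1.3 V ÷ 2^9 = 1.3/512 V = 2.5391 mV.
Half an LSB is 1.27 mV.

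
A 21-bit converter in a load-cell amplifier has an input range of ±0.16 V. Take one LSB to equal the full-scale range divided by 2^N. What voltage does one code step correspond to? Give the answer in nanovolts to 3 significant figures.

153 nV

Full-scale range = 0.16 V − (-0.16 V) = 0.32 V.
2^21 = 2097152 levels.
LSB = 0.32 V / 2^21 = 153 nV.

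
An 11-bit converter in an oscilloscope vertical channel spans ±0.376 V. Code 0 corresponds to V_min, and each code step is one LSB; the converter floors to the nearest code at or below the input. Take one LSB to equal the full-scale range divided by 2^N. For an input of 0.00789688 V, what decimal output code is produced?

1045

Range = 0.376 − (-0.376) = 0.752 V. LSB = 0.752 V / 2^11 ≈ 367.2 µV.
code = ⌊(V_in − V_min)/LSB⌋ = ⌊(V_in − V_min) × 2^11 / range⌋
     = ⌊(0.00789688 − (-0.376)) × 2048 / 0.752⌋ = ⌊0.38389688 × 2048/0.752⌋
     = ⌊1045.506⌋ = 1045.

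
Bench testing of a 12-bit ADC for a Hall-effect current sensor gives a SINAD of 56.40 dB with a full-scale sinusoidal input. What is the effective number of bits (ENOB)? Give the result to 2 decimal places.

ENOB = (SINAD − 1.76) / 6.02 = (56.40 − 1.76) / 6.02 = 54.64 / 6.02 = 9.0764.

9.08 bits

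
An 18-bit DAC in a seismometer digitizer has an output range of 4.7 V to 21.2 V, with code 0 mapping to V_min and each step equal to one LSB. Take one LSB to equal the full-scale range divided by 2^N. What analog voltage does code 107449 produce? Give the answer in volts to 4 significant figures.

The full-scale span is 21.2 − (4.7) = 16.5 V. LSB = 16.5 V / 2^18.
V_out = V_min + code × LSB = 4.7 V + 107449 × 16.5 V / 262144
      = 4.7 + 6.76311 = 11.4631 V.

11.46 V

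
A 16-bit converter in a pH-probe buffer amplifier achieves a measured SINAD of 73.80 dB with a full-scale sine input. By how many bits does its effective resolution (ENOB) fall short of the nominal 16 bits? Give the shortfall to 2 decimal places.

4.03 bits

Effective bits = (73.80 − 1.76)/6.02 = 11.9668.
Lost resolution: 16 − 11.9668 = 4.0332 bits.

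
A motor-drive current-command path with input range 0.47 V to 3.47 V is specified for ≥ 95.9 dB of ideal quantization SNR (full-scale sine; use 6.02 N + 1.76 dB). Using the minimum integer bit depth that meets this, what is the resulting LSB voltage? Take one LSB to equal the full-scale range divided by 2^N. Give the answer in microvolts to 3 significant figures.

The full-scale span is 3.47 − (0.47) = 3 V.
6.02 N + 1.76 ≥ 95.9 gives N ≥ 15.638, so the minimum integer is 16.
Step size = 3/65536 V = 45.8 µV.

45.8 µV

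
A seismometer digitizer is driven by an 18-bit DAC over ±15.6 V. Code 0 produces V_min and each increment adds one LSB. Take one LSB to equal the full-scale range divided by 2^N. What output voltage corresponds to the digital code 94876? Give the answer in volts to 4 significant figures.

The full-scale span is 15.6 − (-15.6) = 31.2 V. LSB = 31.2 V / 2^18.
V_out = -15.6 + 94876 × (31.2/262144) V
      = -15.6 + 11.2920 = -4.30800 V.

-4.308 V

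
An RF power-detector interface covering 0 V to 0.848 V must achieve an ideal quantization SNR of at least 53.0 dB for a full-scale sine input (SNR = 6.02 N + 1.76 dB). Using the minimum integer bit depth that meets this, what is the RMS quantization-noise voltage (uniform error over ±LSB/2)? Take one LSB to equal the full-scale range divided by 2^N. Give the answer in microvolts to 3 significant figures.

V_FS = 0.848 V.
N ≥ (53.0 − 1.76)/6.02 = 8.512 → N_min = 9.
LSB = 0.848 V / 2^9 = 1.6563 mV.
V_rms = LSB/√12 = 478 µV.

478 µV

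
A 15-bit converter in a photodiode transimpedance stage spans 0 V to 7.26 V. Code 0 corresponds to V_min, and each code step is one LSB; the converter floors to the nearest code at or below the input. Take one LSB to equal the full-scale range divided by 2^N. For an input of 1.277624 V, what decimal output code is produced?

5766

Span = 7.26 V. LSB = 7.26 V / 2^15 ≈ 221.6 µV.
V_in − V_min = 1.277624 − (0) = 1.277624 V.
Divide by LSB: 1.277624 × 32768/7.26 = 5766.5542.
Truncating gives code 5766.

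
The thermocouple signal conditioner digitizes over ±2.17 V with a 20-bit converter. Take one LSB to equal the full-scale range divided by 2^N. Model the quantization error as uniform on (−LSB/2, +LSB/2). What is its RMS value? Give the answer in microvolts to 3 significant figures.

1.19 µV

Full-scale range = 2.17 V − (-2.17 V) = 4.34 V.
Step size = 4.34/1048576 V = 4.1389 µV.
V_rms = LSB/√12 = 4.1389 µV / √12 = 1.19 µV.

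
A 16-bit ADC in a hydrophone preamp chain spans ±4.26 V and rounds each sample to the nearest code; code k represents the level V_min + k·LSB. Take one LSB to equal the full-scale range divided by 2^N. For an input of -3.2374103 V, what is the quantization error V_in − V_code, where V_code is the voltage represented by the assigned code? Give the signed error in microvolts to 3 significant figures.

−28.7 µV

Range = 4.26 − (-4.26) = 8.52 V. LSB = 8.52 V / 2^16 ≈ 130.0 µV.
(V_in − V_min)/LSB = (-3.2374103 − (-4.26)) × 65536/8.52 = 7865.7792 → nearest code k = 7866.
Reconstructed level: -4.26 + 7866 × 8.52/65536 V = -3.2373815918 V.
Error = V_in − V_code = -3.2374103 − (-3.2373815918) = −28.7 µV.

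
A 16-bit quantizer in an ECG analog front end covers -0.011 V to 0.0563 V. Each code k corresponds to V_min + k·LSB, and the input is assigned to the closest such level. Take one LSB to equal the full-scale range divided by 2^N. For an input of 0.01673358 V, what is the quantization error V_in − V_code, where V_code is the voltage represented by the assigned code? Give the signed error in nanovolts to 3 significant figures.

The full-scale span is 0.0563 − (-0.011) = 0.0673 V. LSB = 0.0673 V / 2^16 ≈ 1.027 µV.
(0.01673358 − (-0.011)) / LSB = 0.02773358 × 65536/0.0673 = 27006.6553. Nearest integer: k = 27007.
V_code = -0.011 + (27007/65536) × 0.0673 = 0.016733934021 V.
e = 0.01673358 − (0.016733934021) = −354 nV.

−354 nV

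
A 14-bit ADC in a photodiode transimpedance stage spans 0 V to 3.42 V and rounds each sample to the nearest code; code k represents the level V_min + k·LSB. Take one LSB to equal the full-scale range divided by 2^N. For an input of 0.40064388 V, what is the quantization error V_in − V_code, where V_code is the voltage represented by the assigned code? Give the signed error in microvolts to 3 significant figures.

Range is 3.42 V. LSB = 3.42 V / 2^14 ≈ 208.7 µV.
Position in LSBs: (0.40064388 − (0)) × 16384/3.42 = 1919.3419; rounding gives k = 1919.
V_code = V_min + k × range/2^14 = 0 + 1919 × 3.42/16384 = 0.40057250977 V.
V_in − V_code = 0.40064388 − (0.40057250977) = +71.4 µV.

+71.4 µV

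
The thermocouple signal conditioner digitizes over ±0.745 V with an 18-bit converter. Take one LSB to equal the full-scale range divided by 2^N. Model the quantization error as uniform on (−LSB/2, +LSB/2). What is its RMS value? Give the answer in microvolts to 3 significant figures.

1.64 µV

Full-scale range = 0.745 V − (-0.745 V) = 1.49 V.
Step size = 1.49/262144 V = 5.6839 µV.
RMS of a uniform error over width LSB is LSB/√12 = 1.64 µV.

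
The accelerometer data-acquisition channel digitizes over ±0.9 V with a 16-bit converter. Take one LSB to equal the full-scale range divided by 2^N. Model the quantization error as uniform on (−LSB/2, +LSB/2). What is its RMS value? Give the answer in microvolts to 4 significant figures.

Span: 0.9 V − (-0.9 V) = 1.8 V.
Step size = 1.8/65536 V = 27.4658 µV.
V_rms = LSB/√12 = 27.4658 µV / √12 = 7.929 µV.

7.929 µV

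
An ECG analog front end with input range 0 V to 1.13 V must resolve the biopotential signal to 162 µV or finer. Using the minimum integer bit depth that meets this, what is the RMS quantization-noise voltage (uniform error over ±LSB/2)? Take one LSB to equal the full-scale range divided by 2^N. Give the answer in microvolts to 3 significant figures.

39.8 µV

V_FS = 1.13 V.
1.13 V / 162 µV = 6975. Since 2^12 = 4096 and 2^13 = 8192, N = 13.
LSB = 1.13 V / 2^13 = 137.94 µV.
V_rms = LSB/√12 = 39.8 µV.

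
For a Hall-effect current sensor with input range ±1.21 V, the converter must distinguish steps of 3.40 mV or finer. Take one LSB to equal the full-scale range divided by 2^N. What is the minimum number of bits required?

Range = 1.21 − (-1.21) = 2.42 V.
Levels needed ≥ 2.42/3.40 mV = 711.8. 2^10 = 1024 suffices, so N_min = 10.

10 bits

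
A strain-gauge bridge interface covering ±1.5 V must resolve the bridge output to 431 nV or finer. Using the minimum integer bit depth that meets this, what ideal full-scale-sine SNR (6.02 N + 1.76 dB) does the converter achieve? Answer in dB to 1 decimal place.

The full-scale span is 1.5 − (-1.5) = 3 V.
Required number of levels: 3/431 nV = 6.9606e6; smallest N with 2^N ≥ that is 23.
SNR = 6.02 × 23 + 1.76 = 140.22 dB.

140.2 dB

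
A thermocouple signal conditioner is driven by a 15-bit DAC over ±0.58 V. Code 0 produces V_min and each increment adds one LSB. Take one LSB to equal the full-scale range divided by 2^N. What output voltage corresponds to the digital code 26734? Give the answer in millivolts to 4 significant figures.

Span: 0.58 V − (-0.58 V) = 1.16 V. LSB = 1.16 V / 2^15.
Output = V_min + (26734/32768) × range = -0.58 + 0.815857 × 1.16 V
      = -0.58 + 0.946394 = 0.366394 V.

366.4 mV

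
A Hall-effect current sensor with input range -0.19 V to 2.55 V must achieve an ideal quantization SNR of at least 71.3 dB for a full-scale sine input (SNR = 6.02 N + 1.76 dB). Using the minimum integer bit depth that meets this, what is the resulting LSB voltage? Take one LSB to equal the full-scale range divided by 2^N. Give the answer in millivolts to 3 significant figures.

Range = 2.55 − (-0.19) = 2.74 V.
Solving 6.02 N ≥ 71.3 − 1.76: N ≥ 11.551. Round up → N = 12.
One LSB is 2.74 V / 4096 = 0.669 mV.

0.669 mV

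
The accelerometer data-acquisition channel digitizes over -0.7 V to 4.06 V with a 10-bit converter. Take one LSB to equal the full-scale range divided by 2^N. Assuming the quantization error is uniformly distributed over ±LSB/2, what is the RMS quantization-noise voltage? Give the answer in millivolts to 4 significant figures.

The full-scale span is 4.06 − (-0.7) = 4.76 V.
One LSB is 4.76 V / 1024 = 4.64844 mV.
RMS of a uniform error over width LSB is LSB/√12 = 1.342 mV.

1.342 mV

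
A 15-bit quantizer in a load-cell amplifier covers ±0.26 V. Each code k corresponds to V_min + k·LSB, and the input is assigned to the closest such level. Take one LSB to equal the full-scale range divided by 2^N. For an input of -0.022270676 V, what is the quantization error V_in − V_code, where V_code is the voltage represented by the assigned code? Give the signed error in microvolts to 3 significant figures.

Range = 0.26 − (-0.26) = 0.52 V. LSB = 0.52 V / 2^15 ≈ 15.87 µV.
Position in LSBs: (-0.022270676 − (-0.26)) × 32768/0.52 = 14980.6048; rounding gives k = 14981.
V_code = V_min + k × range/2^15 = -0.26 + 14981 × 0.52/32768 = -0.022264404297 V.
e = -0.022270676 − (-0.022264404297) = −6.27 µV.

−6.27 µV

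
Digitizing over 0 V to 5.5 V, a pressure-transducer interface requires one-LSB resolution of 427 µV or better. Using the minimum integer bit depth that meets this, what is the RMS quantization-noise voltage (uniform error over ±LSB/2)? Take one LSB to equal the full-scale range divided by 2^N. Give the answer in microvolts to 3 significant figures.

Full-scale range = 5.5 V.
Required number of levels: 5.5/427 µV = 12881; smallest N with 2^N ≥ that is 14.
LSB = 5.5 V ÷ 2^14 = 5.5/16384 V = 335.69 µV.
V_rms = LSB/√12 = 96.9 µV.

96.9 µV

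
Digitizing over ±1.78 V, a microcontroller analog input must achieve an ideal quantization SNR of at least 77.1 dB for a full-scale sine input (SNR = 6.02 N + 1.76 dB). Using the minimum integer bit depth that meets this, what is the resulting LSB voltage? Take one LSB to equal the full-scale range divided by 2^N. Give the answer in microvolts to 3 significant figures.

Range = 1.78 − (-1.78) = 3.56 V.
Solving 6.02 N ≥ 77.1 − 1.76: N ≥ 12.515. Round up → N = 13.
LSB = 3.56 V / 2^13 = 435 µV.

435 µV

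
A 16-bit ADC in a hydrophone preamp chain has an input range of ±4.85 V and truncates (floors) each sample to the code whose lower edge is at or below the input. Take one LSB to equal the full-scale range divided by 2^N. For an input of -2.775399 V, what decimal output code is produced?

Full-scale range = 4.85 V − (-4.85 V) = 9.7 V. LSB = 9.7 V / 2^16 ≈ 148.0 µV.
V_in − V_min = -2.775399 − (-4.85) = 2.074601 V.
Divide by LSB: 2.074601 × 65536/9.7 = 14016.6032.
Truncating gives code 14016.

14016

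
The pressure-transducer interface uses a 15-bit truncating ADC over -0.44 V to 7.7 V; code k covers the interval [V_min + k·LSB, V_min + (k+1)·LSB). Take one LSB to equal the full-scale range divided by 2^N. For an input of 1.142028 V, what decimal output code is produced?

6368

The full-scale span is 7.7 − (-0.44) = 8.14 V. LSB = 8.14 V / 2^15 ≈ 248.4 µV.
(V_in − V_min) × 2^15/range = (1.142028 − (-0.44)) × 32768/8.14 = 6368.537.
Floor → code = 6368.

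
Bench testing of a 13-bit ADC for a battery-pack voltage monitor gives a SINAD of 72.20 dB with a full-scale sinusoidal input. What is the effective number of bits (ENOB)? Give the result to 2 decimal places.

Inverting SNR = 6.02 N + 1.76: N_eff = (72.20 − 1.76)/6.02 = 11.7010.

11.70 bits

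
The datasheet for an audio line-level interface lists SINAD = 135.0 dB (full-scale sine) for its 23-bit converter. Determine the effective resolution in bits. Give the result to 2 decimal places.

ENOB = (SINAD − 1.76) / 6.02 = (135.0 − 1.76) / 6.02 = 133.24 / 6.02 = 22.1329.

22.13 bits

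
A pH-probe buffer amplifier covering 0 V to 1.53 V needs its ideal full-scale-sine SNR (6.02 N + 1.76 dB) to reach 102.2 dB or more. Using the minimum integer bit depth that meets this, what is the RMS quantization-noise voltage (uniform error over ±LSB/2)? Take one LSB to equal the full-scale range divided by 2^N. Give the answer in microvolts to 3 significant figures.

Range is 1.53 V.
Solving 6.02 N ≥ 102.2 − 1.76: N ≥ 16.684. Round up → N = 17.
LSB = 1.53 V / 2^17 = 11.673 µV.
RMS noise = LSB/√12 = 3.37 µV.

3.37 µV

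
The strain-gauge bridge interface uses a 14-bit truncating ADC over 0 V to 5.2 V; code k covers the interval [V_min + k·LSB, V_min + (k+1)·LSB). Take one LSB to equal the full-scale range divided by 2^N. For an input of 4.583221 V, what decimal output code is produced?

14440

V_FS = 5.2 V. LSB = 5.2 V / 2^14 ≈ 317.4 µV.
V_in − V_min = 4.583221 − (0) = 4.583221 V.
Divide by LSB: 4.583221 × 16384/5.2 = 14440.6717.
Truncating gives code 14440.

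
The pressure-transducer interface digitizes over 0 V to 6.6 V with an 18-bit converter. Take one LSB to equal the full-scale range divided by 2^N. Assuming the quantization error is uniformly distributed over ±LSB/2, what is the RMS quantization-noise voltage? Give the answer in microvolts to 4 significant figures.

7.268 µV

Full-scale range = 6.6 V.
One LSB is 6.6 V / 262144 = 25.1770 µV.
σ_q = LSB/√12 = 25.1770 µV/3.4641 = 7.268 µV.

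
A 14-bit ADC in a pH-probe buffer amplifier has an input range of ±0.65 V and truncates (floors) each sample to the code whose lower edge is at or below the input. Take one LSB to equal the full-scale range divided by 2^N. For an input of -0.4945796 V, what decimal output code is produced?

Full-scale range = 0.65 V − (-0.65 V) = 1.3 V. LSB = 1.3 V / 2^14 ≈ 79.35 µV.
(V_in − V_min) × 2^14/range = (-0.4945796 − (-0.65)) × 16384/1.3 = 1958.775.
Floor → code = 1958.

1958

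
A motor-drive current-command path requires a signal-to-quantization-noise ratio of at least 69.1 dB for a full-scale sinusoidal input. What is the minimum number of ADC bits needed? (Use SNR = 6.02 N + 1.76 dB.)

6.02 N + 1.76 ≥ 69.1 gives N ≥ 11.186, so the minimum integer is 12.

12 bits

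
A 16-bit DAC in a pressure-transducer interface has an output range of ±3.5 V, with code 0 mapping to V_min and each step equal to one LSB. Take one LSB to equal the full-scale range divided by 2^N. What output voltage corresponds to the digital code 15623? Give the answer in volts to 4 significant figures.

-1.831 V

The full-scale span is 3.5 − (-3.5) = 7 V. LSB = 7 V / 2^16.
V_out = -3.5 + 15623 × (7/65536) V
      = -3.5 V + 1.66872 V = -1.83128 V.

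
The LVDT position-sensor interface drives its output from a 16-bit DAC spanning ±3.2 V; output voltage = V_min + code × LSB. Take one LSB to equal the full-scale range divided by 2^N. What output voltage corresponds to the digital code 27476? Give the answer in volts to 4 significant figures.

Full-scale range = 3.2 V − (-3.2 V) = 6.4 V. LSB = 6.4 V / 2^16.
V_out = V_min + code × LSB = -3.2 V + 27476 × 6.4 V / 65536
      = -3.2 + 2.68320 = -0.516797 V.

-0.5168 V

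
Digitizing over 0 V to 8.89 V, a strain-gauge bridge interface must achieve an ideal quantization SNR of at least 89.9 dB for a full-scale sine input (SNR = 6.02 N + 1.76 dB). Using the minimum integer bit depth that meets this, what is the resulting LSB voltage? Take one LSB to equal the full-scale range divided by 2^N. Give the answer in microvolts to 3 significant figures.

271 µV

Span = 8.89 V.
Solving 6.02 N ≥ 89.9 − 1.76: N ≥ 14.641. Round up → N = 15.
LSB = 8.89 V / 2^15 = 271 µV.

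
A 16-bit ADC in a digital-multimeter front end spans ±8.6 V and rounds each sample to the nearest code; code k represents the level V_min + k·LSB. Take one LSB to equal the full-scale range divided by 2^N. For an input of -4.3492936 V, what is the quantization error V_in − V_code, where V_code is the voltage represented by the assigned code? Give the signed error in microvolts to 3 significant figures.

+47.2 µV

Full-scale range = 8.6 V − (-8.6 V) = 17.2 V. LSB = 17.2 V / 2^16 ≈ 262.5 µV.
(-4.3492936 − (-8.6)) / LSB = 4.2507064 × 65536/17.2 = 16196.1799. Nearest integer: k = 16196.
V_code = V_min + k × range/2^16 = -8.6 + 16196 × 17.2/65536 = -4.3493408203 V.
V_in − V_code = -4.3492936 − (-4.3493408203) = +47.2 µV.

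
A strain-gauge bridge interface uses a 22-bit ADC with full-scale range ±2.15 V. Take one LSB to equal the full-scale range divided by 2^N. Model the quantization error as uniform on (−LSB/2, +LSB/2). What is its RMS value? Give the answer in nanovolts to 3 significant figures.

296 nV

Span: 2.15 V − (-2.15 V) = 4.3 V.
Step size = 4.3/4194304 V = 1.0252 µV.
RMS of a uniform error over width LSB is LSB/√12 = 296 nV.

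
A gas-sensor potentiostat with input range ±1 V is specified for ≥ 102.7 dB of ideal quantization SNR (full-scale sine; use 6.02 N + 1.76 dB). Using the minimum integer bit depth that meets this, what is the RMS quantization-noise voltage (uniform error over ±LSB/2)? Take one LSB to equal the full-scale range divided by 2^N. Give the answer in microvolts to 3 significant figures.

Full-scale range = 1 V − (-1 V) = 2 V.
6.02 N + 1.76 ≥ 102.7 gives N ≥ 16.767, so the minimum integer is 17.
Step size = 2/131072 V = 15.259 µV.
σ_q = LSB/√12 = 15.259 µV/3.4641 = 4.40 µV.

4.40 µV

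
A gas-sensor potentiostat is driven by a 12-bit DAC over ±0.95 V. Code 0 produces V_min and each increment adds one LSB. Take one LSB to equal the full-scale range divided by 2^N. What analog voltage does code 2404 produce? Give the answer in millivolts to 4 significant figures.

Full-scale range = 0.95 V − (-0.95 V) = 1.9 V. LSB = 1.9 V / 2^12.
V_out = V_min + code × LSB = -0.95 V + 2404 × 1.9 V / 4096
      = -0.95 V + 1.11514 V = 0.165137 V.

165.1 mV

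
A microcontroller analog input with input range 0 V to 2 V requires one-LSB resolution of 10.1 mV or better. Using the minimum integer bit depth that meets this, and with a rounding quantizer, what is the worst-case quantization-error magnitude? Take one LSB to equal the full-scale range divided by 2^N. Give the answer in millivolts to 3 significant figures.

3.91 mV

Span = 2 V.
Levels needed ≥ 2/10.1 mV = 198.0. 2^8 = 256 suffices, so N_min = 8.
One LSB is 2 V / 256 = 7.8125 mV.
|e|_max = LSB/2 = 3.91 mV.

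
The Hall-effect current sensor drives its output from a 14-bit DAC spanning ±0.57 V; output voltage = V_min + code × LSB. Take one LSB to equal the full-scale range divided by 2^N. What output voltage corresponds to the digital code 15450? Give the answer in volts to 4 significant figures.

0.5050 V

The full-scale span is 0.57 − (-0.57) = 1.14 V. LSB = 1.14 V / 2^14.
V_out = -0.57 + 15450 × (1.14/16384) V
      = -0.57 + 1.07501 = 0.505012 V.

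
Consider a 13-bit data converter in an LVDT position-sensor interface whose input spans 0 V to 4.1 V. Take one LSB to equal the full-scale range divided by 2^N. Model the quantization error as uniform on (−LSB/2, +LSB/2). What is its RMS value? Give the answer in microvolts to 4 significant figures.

144.5 µV

Range is 4.1 V.
Step size = 4.1/8192 V = 0.500488 mV.
For a uniform distribution on [−LSB/2, +LSB/2], V_rms = LSB/√12 = 0.500488 mV/3.4641 = 144.5 µV.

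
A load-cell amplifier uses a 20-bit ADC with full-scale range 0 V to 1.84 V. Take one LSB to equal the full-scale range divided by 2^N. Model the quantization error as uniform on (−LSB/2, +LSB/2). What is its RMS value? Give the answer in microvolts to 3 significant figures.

Full-scale range = 1.84 V.
LSB = 1.84 V ÷ 2^20 = 1.84/1048576 V = 1.7548 µV.
V_rms = LSB/√12 = 1.7548 µV / √12 = 0.507 µV.

0.507 µV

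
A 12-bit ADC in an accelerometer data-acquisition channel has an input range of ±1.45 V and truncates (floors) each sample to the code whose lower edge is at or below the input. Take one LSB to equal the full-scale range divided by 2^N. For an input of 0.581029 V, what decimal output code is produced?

Span: 1.45 V − (-1.45 V) = 2.9 V. LSB = 2.9 V / 2^12 ≈ 0.7080 mV.
V_in − V_min = 0.581029 − (-1.45) = 2.031029 V.
Divide by LSB: 2.031029 × 4096/2.9 = 2868.6534.
Truncating gives code 2868.

2868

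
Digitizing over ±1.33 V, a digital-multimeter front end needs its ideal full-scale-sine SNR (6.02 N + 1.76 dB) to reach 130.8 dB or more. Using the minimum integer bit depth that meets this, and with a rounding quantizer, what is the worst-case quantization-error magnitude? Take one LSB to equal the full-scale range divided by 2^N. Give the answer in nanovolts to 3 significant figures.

The full-scale span is 1.33 − (-1.33) = 2.66 V.
Required N = ⌈(130.8 − 1.76)/6.02⌉ = ⌈21.435⌉ = 22.
LSB = 2.66 V ÷ 2^22 = 2.66/4194304 V = 0.63419 µV.
Half an LSB is 317 nV.

317 nV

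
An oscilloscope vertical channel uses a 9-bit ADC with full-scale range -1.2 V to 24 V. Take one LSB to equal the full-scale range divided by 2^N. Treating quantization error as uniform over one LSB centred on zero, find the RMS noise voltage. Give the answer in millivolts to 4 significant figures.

Span: 24 V − (-1.2 V) = 25.2 V.
Step size = 25.2/512 V = 49.2188 mV.
For a uniform distribution on [−LSB/2, +LSB/2], V_rms = LSB/√12 = 49.2188 mV/3.4641 = 14.21 mV.

14.21 mV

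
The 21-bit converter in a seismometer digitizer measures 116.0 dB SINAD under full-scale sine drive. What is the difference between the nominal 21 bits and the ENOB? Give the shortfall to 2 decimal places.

Effective bits = (116.0 − 1.76)/6.02 = 18.9767.
21 − 18.9767 = 2.02 bits below nominal.

2.02 bits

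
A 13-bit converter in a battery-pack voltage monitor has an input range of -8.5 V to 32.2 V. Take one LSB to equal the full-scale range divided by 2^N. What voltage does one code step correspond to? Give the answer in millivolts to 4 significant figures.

Span: 32.2 V − (-8.5 V) = 40.7 V.
Number of codes = 2^13 = 8192.
Step size = 40.7/8192 V = 4.968 mV.

4.968 mV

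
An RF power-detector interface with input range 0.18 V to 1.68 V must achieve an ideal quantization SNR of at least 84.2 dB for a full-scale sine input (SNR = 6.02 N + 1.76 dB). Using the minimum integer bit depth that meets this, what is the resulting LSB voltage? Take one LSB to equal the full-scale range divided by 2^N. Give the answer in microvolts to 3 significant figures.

91.6 µV

The full-scale span is 1.68 − (0.18) = 1.5 V.
N ≥ (84.2 − 1.76)/6.02 = 13.694 → N_min = 14.
Step size = 1.5/16384 V = 91.6 µV.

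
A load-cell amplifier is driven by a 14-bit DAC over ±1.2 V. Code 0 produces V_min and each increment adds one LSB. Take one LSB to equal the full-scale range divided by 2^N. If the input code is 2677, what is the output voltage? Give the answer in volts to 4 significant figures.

-0.8079 V

The full-scale span is 1.2 − (-1.2) = 2.4 V. LSB = 2.4 V / 2^14.
V_out = V_min + code × LSB = -1.2 V + 2677 × 2.4 V / 16384
      = -1.2 + 0.392139 = -0.807861 V.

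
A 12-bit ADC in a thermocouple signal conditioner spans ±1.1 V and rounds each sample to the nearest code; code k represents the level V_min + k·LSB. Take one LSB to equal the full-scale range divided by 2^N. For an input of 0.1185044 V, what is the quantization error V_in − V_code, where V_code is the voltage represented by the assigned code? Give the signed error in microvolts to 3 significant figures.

Span: 1.1 V − (-1.1 V) = 2.2 V. LSB = 2.2 V / 2^12 ≈ 0.5371 mV.
(0.1185044 − (-1.1)) / LSB = 1.2185044 × 4096/2.2 = 2268.6336. Nearest integer: k = 2269.
V_code = -1.1 + (2269/4096) × 2.2 = 0.1187011719 V.
e = 0.1185044 − (0.1187011719) = −197 µV.

−197 µV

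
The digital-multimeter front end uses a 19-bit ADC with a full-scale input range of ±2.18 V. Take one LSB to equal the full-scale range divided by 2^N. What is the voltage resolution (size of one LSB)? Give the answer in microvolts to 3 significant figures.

8.32 µV

Range = 2.18 − (-2.18) = 4.36 V.
2^19 = 524288 levels.
LSB = 4.36 V / 2^19 = 8.32 µV.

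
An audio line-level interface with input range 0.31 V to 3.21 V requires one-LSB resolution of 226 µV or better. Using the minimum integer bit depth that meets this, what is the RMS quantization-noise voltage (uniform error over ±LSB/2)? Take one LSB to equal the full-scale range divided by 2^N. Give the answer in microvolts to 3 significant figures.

Range = 3.21 − (0.31) = 2.9 V.
2.9 V / 226 µV = 12830. Since 2^13 = 8192 and 2^14 = 16384, N = 14.
LSB = 2.9 V / 2^14 = 177.00 µV.
RMS noise = LSB/√12 = 51.1 µV.

51.1 µV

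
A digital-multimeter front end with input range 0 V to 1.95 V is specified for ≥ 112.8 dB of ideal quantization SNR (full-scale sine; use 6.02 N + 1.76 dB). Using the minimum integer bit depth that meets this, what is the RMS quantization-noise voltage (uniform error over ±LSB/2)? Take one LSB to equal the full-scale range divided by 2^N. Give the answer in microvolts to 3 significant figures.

Span = 1.95 V.
Solving 6.02 N ≥ 112.8 − 1.76: N ≥ 18.445. Round up → N = 19.
LSB = 1.95 V ÷ 2^19 = 1.95/524288 V = 3.7193 µV.
RMS noise = LSB/√12 = 1.07 µV.

1.07 µV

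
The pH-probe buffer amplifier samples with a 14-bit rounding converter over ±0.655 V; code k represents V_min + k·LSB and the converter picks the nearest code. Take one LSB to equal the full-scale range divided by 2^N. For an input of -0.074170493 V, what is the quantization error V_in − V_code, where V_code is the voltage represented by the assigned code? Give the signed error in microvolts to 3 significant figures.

+28.7 µV

Span: 0.655 V − (-0.655 V) = 1.31 V. LSB = 1.31 V / 2^14 ≈ 79.96 µV.
Position in LSBs: (-0.074170493 − (-0.655)) × 16384/1.31 = 7264.3593; rounding gives k = 7264.
V_code = -0.655 + (7264/16384) × 1.31 = -0.074199218750 V.
V_in − V_code = -0.074170493 − (-0.074199218750) = +28.7 µV.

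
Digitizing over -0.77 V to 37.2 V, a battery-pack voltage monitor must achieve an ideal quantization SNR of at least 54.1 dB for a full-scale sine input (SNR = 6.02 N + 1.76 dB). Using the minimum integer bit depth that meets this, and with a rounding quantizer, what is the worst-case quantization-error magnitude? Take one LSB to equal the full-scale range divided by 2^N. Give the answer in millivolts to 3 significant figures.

37.1 mV

Full-scale range = 37.2 V − (-0.77 V) = 37.97 V.
N ≥ (54.1 − 1.76)/6.02 = 8.694 → N_min = 9.
LSB = 37.97 V / 2^9 = 74.160 mV.
Max error for round-to-nearest is LSB/2 = 37.1 mV.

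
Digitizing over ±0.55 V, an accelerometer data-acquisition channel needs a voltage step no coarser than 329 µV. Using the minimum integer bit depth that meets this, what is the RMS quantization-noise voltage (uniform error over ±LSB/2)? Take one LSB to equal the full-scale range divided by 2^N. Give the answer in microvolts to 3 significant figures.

77.5 µV

Range = 0.55 − (-0.55) = 1.1 V.
1.1 V / 329 µV = 3343. Since 2^11 = 2048 and 2^12 = 4096, N = 12.
Step size = 1.1/4096 V = 268.55 µV.
σ_q = LSB/√12 = 268.55 µV/3.4641 = 77.5 µV.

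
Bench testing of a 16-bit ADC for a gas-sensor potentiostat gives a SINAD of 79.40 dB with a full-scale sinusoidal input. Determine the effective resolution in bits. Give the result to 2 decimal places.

ENOB = (79.40 − 1.76)/6.02 = 12.8970 bits.

12.90 bits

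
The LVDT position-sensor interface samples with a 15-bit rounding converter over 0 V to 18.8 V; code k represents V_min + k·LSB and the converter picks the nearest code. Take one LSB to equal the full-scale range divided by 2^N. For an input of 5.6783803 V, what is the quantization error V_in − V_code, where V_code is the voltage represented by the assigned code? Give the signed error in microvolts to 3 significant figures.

V_FS = 18.8 V. LSB = 18.8 V / 2^15 ≈ 0.5737 mV.
(5.6783803 − (0)) / LSB = 5.6783803 × 32768/18.8 = 9897.2960. Nearest integer: k = 9897.
V_code = V_min + k × range/2^15 = 0 + 9897 × 18.8/32768 = 5.6782104492 V.
e = 5.6783803 − (5.6782104492) = +170 µV.

+170 µV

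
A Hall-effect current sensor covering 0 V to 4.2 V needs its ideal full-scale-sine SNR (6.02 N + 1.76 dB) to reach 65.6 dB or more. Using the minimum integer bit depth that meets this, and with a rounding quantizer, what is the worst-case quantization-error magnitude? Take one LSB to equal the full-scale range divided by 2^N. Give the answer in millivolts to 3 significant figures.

V_FS = 4.2 V.
N ≥ (65.6 − 1.76)/6.02 = 10.605 → N_min = 11.
LSB = 4.2 V / 2^11 = 2.0508 mV.
Max error for round-to-nearest is LSB/2 = 1.03 mV.

1.03 mV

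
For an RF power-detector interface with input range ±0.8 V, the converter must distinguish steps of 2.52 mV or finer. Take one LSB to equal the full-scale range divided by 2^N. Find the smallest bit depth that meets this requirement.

Range = 0.8 − (-0.8) = 1.6 V.
Levels needed ≥ 1.6/2.52 mV = 634.9. 2^10 = 1024 suffices, so N_min = 10.

10 bits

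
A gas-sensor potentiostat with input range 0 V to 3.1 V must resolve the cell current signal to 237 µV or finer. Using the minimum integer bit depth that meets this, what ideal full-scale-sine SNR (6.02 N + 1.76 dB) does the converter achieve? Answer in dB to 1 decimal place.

86.0 dB

V_FS = 3.1 V.
Required number of levels: 3.1/237 µV = 13080; smallest N with 2^N ≥ that is 14.
Ideal SNR at N = 14: 6.02·14 + 1.76 = 86.0 dB.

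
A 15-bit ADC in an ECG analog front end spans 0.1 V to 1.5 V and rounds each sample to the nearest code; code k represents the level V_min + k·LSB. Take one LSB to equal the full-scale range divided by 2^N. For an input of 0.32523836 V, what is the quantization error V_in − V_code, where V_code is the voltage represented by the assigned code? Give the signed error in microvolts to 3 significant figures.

−5.78 µV

Span: 1.5 V − (0.1 V) = 1.4 V. LSB = 1.4 V / 2^15 ≈ 42.72 µV.
Position in LSBs: (0.32523836 − (0.1)) × 32768/1.4 = 5271.8647; rounding gives k = 5272.
V_code = 0.1 + (5272/32768) × 1.4 = 0.32524414063 V.
Error = V_in − V_code = 0.32523836 − (0.32524414063) = −5.78 µV.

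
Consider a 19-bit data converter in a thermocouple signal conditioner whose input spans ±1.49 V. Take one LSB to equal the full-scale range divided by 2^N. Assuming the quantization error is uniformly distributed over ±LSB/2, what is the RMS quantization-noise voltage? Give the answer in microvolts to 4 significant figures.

1.641 µV

Span: 1.49 V − (-1.49 V) = 2.98 V.
One LSB is 2.98 V / 524288 = 5.68390 µV.
V_rms = LSB/√12 = 5.68390 µV / √12 = 1.641 µV.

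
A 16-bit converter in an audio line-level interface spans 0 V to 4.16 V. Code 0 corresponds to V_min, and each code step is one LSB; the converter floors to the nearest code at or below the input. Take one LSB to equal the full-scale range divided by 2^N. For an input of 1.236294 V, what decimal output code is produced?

Full-scale range = 4.16 V. LSB = 4.16 V / 2^16 ≈ 63.48 µV.
(V_in − V_min) × 2^16/range = (1.236294 − (0)) × 65536/4.16 = 19476.385.
Floor → code = 19476.

19476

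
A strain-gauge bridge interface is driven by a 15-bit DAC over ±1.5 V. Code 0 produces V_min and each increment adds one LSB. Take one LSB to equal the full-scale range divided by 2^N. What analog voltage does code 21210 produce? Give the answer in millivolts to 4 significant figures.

441.8 mV

Full-scale range = 1.5 V − (-1.5 V) = 3 V. LSB = 3 V / 2^15.
V_out = V_min + code × LSB = -1.5 V + 21210 × 3 V / 32768
      = -1.5 + 1.94183 = 0.441833 V.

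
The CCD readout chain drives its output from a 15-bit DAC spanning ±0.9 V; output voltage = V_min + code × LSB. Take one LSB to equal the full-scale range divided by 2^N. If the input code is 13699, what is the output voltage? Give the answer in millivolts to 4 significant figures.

Span: 0.9 V − (-0.9 V) = 1.8 V. LSB = 1.8 V / 2^15.
V_out = V_min + code × LSB = -0.9 V + 13699 × 1.8 V / 32768
      = -0.9 + 0.752509 = -0.147491 V.

-147.5 mV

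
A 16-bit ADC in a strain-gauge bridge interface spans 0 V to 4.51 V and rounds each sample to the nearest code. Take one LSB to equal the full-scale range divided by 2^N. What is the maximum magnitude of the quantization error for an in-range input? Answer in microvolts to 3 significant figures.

Full-scale range = 4.51 V.
Step size = 4.51/65536 V = 68.817 µV.
A rounding quantizer has |error| ≤ LSB/2 = 34.4 µV.

34.4 µV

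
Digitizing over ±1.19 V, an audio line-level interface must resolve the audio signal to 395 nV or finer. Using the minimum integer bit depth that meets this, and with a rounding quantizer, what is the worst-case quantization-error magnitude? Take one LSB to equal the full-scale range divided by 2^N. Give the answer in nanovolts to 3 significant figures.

142 nV

The full-scale span is 1.19 − (-1.19) = 2.38 V.
Need 2^N ≥ 2.38 V / 395 nV = 6.025e6 → N_min = 23.
LSB = 2.38 V / 2^23 = 283.72 nV.
Half an LSB is 142 nV.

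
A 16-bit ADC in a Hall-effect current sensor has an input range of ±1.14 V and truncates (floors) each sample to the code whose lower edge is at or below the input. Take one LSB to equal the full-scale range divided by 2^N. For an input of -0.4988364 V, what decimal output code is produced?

18429

Range = 1.14 − (-1.14) = 2.28 V. LSB = 2.28 V / 2^16 ≈ 34.79 µV.
(V_in − V_min) × 2^16/range = (-0.4988364 − (-1.14)) × 65536/2.28 = 18429.517.
Floor → code = 18429.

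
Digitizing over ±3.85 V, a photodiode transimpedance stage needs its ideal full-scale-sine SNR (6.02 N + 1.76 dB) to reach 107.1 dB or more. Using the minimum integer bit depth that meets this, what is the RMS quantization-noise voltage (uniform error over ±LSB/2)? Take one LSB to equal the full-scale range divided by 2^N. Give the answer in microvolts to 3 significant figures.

8.48 µV

Range = 3.85 − (-3.85) = 7.7 V.
6.02 N + 1.76 ≥ 107.1 gives N ≥ 17.498, so the minimum integer is 18.
LSB = 7.7 V ÷ 2^18 = 7.7/262144 V = 29.373 µV.
RMS noise = LSB/√12 = 8.48 µV.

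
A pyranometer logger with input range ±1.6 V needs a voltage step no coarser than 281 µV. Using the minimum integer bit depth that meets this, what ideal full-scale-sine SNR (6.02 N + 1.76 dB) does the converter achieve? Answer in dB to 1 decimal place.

86.0 dB

Range = 1.6 − (-1.6) = 3.2 V.
Required number of levels: 3.2/281 µV = 11388; smallest N with 2^N ≥ that is 14.
Ideal SNR at N = 14: 6.02·14 + 1.76 = 86.0 dB.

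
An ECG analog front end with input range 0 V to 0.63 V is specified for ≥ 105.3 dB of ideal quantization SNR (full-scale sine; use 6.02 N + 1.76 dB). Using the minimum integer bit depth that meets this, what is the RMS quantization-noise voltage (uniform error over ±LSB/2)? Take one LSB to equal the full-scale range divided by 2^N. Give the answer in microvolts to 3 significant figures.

Range is 0.63 V.
N ≥ (105.3 − 1.76)/6.02 = 17.199 → N_min = 18.
LSB = 0.63 V / 2^18 = 2.4033 µV.
σ_q = LSB/√12 = 2.4033 µV/3.4641 = 0.694 µV.

0.694 µV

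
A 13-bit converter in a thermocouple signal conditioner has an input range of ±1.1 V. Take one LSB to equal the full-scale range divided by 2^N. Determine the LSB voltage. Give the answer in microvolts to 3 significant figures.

269 µV

Range = 1.1 − (-1.1) = 2.2 V.
There are 2^13 = 8192 steps.
Step size = 2.2/8192 V = 269 µV.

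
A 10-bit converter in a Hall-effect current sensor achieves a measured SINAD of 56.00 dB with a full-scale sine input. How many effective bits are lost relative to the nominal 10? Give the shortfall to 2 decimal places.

0.99 bits

ENOB = (SINAD − 1.76)/6.02 = (56.00 − 1.76)/6.02 = 9.0100 bits.
10 − 9.0100 = 0.99 bits below nominal.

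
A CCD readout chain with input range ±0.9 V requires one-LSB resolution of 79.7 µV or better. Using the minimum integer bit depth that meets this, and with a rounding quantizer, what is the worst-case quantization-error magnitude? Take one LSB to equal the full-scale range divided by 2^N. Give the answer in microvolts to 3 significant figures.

Range = 0.9 − (-0.9) = 1.8 V.
Required number of levels: 1.8/79.7 µV = 22585; smallest N with 2^N ≥ that is 15.
Step size = 1.8/32768 V = 54.932 µV.
Half an LSB is 27.5 µV.

27.5 µV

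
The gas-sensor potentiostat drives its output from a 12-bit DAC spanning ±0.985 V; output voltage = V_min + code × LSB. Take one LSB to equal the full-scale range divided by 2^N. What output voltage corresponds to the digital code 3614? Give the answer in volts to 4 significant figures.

Range = 0.985 − (-0.985) = 1.97 V. LSB = 1.97 V / 2^12.
Output = V_min + (3614/4096) × range = -0.985 + 0.882324 × 1.97 V
      = -0.985 + 1.73818 = 0.753179 V.

0.7532 V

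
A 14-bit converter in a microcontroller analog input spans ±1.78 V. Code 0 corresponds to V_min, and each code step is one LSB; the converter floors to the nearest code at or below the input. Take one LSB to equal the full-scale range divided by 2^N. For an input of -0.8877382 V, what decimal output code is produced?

Span: 1.78 V − (-1.78 V) = 3.56 V. LSB = 3.56 V / 2^14 ≈ 217.3 µV.
V_in − V_min = -0.8877382 − (-1.78) = 0.8922618 V.
Divide by LSB: 0.8922618 × 16384/3.56 = 4106.4094.
Truncating gives code 4106.

4106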